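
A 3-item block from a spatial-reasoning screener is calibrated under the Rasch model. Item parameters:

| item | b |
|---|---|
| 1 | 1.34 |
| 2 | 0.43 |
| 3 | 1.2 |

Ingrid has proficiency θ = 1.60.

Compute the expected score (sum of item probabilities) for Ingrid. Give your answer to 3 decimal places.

P(θ) = 1 / (1 + exp(−(θ − b)))
P_1 = 1/(1+e^{-0.2600}) = 0.5646
P_2 = 1/(1+e^{-1.1700}) = 0.7631
P_3 = 1/(1+e^{-0.4000}) = 0.5987
E[score] = 0.5646 + 0.7631 + 0.5987 = 1.9265

1.926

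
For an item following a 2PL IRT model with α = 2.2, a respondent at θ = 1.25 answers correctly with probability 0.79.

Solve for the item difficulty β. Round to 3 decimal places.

P(θ) = 1 / (1 + exp(−α(θ − β)))
logit(0.79) = ln(0.79/0.21) = 1.3249
β = θ − logit/(α) = 1.25 − 1.3249/2.2000 = 0.6478

0.648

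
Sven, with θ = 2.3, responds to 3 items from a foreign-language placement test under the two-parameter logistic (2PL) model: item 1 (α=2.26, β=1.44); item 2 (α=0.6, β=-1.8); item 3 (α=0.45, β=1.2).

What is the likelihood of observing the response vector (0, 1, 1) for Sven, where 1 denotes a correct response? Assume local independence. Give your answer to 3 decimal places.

0.072

P(θ) = 1 / (1 + exp(−α(θ − β)))
P_1 = 1/(1+e^{-1.9436}) = 0.8747
P_2 = 1/(1+e^{-2.4600}) = 0.9213
P_3 = 1/(1+e^{-0.4950}) = 0.6213
L = (1−P_1) × P_2 × P_3 = 0.1253 × 0.9213 × 0.6213 = 0.07169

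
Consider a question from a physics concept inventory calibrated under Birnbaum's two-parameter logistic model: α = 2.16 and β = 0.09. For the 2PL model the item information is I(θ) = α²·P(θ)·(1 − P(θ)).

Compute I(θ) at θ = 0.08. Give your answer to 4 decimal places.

1.1663

P = 1/(1+e^{0.0216}) = 0.4946
P(1−P) = 0.4946 × 0.5054 = 0.2500
I = α² × P(1−P) = 2.16² × 0.2500 = 1.16626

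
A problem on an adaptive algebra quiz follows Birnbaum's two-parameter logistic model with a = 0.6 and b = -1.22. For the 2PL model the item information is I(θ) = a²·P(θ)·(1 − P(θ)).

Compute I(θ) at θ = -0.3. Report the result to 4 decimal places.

P = 1/(1+e^{-0.5520}) = 0.6346
P(1−P) = 0.6346 × 0.3654 = 0.2319
I = a² × P(1−P) = 0.6² × 0.2319 = 0.08348

0.0835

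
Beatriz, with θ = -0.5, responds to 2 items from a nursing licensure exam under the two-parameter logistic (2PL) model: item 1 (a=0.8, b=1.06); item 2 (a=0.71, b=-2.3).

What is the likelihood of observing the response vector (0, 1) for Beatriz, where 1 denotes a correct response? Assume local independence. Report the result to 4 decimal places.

0.6077

P(θ) = 1 / (1 + exp(−a(θ − b)))
P_1 = 1/(1+e^{1.2480}) = 0.2230
P_2 = 1/(1+e^{-1.2780}) = 0.7821
L = (1−P_1) × P_2 = 0.7770 × 0.7821 = 0.60766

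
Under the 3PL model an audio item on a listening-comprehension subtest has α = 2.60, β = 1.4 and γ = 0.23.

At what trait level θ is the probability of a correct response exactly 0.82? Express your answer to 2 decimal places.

1.86

P(θ) = γ + (1 − γ) · 1 / (1 + exp(−α(θ − β)))
Remove guessing floor: (0.82 − 0.23)/(1 − 0.23) = 0.7662
logit = ln(0.7662/0.2338) = 1.1872
θ = β + logit/(α) = 1.4 + 1.1872/2.6000 = 1.8566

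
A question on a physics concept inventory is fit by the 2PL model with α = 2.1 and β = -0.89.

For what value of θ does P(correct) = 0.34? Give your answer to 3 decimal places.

-1.206

P(θ) = 1 / (1 + exp(−α(θ − β)))
logit = ln(0.3400/0.6600) = -0.6633
θ = β + logit/(α) = -0.89 + (-0.6633)/2.1000 = -1.2059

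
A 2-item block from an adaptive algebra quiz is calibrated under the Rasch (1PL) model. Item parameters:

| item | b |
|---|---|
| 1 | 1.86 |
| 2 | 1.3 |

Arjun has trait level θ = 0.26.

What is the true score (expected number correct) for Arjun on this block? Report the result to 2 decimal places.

P(θ) = 1 / (1 + exp(−(θ − b)))
P_1 = 1/(1+e^{1.6000}) = 0.1680
P_2 = 1/(1+e^{1.0400}) = 0.2611
E[score] = 0.1680 + 0.2611 = 0.4291

0.43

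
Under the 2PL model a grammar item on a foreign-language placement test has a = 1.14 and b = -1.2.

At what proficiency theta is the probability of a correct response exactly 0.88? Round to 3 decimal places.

0.548

P(theta) = 1 / (1 + exp(−a(theta − b)))
logit = ln(0.8800/0.1200) = 1.9924
theta = b + logit/(a) = -1.2 + 1.9924/1.1400 = 0.5477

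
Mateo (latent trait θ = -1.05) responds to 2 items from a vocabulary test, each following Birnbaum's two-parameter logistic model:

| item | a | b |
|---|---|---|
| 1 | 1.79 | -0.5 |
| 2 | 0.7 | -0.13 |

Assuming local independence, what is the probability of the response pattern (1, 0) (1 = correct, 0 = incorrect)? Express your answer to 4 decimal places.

0.1783

P(θ) = 1 / (1 + exp(−a(θ − b)))
P_1 = 1/(1+e^{0.9845}) = 0.2720
P_2 = 1/(1+e^{0.6440}) = 0.3443
L = P_1 × (1−P_2) = 0.2720 × 0.6557 = 0.17834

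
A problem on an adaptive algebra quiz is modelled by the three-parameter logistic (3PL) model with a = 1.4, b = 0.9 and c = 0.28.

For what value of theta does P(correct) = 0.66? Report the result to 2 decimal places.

0.98

P(theta) = c + (1 − c) · 1 / (1 + exp(−a(theta − b)))
Remove guessing floor: (0.66 − 0.28)/(1 − 0.28) = 0.5278
logit = ln(0.5278/0.4722) = 0.1112
theta = b + logit/(a) = 0.9 + 0.1112/1.4000 = 0.9794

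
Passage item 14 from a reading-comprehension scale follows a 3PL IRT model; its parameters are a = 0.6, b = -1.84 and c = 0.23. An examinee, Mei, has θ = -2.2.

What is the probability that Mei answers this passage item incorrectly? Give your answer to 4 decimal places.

P(θ) = c + (1 − c) · 1 / (1 + exp(−a(θ − b)))
Exponent: 0.6 × (-2.2 − (-1.84)) = -0.2160
1/(1 + e^{0.2160}) = 0.4462
P = 0.23 + 0.77 × 0.4462 = 0.5736
P(incorrect) = 1 − 0.5736 = 0.4264

0.4264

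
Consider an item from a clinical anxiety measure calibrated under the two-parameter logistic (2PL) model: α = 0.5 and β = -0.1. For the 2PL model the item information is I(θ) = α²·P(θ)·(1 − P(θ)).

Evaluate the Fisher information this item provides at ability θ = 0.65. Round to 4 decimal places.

P = 1/(1+e^{-0.3750}) = 0.5927
P(1−P) = 0.5927 × 0.4073 = 0.2414
I = α² × P(1−P) = 0.5² × 0.2414 = 0.06035

0.0604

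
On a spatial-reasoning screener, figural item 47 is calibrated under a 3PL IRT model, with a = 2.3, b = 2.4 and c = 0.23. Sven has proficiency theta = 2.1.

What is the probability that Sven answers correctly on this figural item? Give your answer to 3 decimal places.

0.487

P(theta) = c + (1 − c) · 1 / (1 + exp(−a(theta − b)))
Exponent: 2.3 × (2.1 − 2.4) = -0.6900
1/(1 + e^{0.6900}) = 0.3340
P = 0.23 + 0.77 × 0.3340 = 0.4872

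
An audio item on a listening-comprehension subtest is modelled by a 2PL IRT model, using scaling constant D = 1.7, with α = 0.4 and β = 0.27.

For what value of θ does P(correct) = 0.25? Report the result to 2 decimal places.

-1.35

P(θ) = 1 / (1 + exp(−D·α(θ − β)))
logit = ln(0.2500/0.7500) = -1.0986
θ = β + logit/(1.7·α) = 0.27 + (-1.0986)/0.6800 = -1.3456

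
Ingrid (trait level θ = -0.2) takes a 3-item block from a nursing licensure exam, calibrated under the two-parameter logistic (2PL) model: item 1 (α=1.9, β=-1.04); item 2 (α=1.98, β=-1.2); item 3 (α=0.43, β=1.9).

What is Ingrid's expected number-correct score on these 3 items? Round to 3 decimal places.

P(θ) = 1 / (1 + exp(−α(θ − β)))
P_1 = 1/(1+e^{-1.5960}) = 0.8315
P_2 = 1/(1+e^{-1.9800}) = 0.8787
P_3 = 1/(1+e^{0.9030}) = 0.2884
E[score] = 0.8315 + 0.8787 + 0.2884 = 1.9986

1.999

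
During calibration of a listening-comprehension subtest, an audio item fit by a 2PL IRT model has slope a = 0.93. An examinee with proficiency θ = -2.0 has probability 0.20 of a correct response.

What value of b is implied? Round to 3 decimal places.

-0.509

P(θ) = 1 / (1 + exp(−a(θ − b)))
logit(0.20) = ln(0.20/0.80) = -1.3863
b = θ − logit/(a) = -2.0 − (-1.3863)/0.9300 = -0.5094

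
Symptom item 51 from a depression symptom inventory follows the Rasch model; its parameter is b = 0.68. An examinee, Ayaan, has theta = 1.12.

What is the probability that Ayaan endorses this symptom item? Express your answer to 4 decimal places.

0.6083

P(theta) = 1 / (1 + exp(−(theta − b)))
Exponent: (1.12 − 0.68) = 0.4400
1/(1 + e^{-0.4400}) = 0.6083
P = 0.6083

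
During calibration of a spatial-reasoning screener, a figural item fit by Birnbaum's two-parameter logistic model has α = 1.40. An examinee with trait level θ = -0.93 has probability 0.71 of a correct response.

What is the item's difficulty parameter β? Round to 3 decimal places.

P(θ) = 1 / (1 + exp(−α(θ − β)))
logit(0.71) = ln(0.71/0.29) = 0.8954
β = θ − logit/(α) = -0.93 − 0.8954/1.4000 = -1.5696

-1.570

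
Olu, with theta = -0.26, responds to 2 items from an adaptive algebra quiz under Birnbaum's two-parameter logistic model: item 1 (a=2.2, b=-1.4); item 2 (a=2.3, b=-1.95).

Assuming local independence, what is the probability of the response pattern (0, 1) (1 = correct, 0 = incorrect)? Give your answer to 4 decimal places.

0.0738

P(theta) = 1 / (1 + exp(−a(theta − b)))
P_1 = 1/(1+e^{-2.5080}) = 0.9247
P_2 = 1/(1+e^{-3.8870}) = 0.9799
L = (1−P_1) × P_2 = 0.0753 × 0.9799 = 0.07379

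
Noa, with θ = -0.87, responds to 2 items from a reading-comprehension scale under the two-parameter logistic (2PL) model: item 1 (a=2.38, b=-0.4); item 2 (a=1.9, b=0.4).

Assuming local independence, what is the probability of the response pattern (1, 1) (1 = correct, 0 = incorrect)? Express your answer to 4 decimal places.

P(θ) = 1 / (1 + exp(−a(θ − b)))
P_1 = 1/(1+e^{1.1186}) = 0.2463
P_2 = 1/(1+e^{2.4130}) = 0.0822
L = P_1 × P_2 = 0.2463 × 0.0822 = 0.02024

0.0202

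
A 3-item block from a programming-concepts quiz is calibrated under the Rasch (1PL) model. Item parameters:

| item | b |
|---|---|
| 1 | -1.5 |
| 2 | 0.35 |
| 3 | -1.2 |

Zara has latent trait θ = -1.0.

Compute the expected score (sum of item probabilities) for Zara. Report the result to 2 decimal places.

1.38

P(θ) = 1 / (1 + exp(−(θ − b)))
P_1 = 1/(1+e^{-0.5000}) = 0.6225
P_2 = 1/(1+e^{1.3500}) = 0.2059
P_3 = 1/(1+e^{-0.2000}) = 0.5498
E[score] = 0.6225 + 0.2059 + 0.5498 = 1.3782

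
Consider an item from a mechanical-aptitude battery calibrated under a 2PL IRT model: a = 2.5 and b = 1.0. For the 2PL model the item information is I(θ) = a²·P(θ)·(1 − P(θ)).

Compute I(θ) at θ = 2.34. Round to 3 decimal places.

P = 1/(1+e^{-3.3500}) = 0.9661
P(1−P) = 0.9661 × 0.0339 = 0.0327
I = a² × P(1−P) = 2.5² × 0.0327 = 0.20466

0.205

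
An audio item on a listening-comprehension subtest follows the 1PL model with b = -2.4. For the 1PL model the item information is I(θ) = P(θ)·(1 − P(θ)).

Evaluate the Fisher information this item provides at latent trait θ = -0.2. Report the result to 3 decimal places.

0.090

P = 1/(1+e^{-2.2000}) = 0.9002
P(1−P) = 0.9002 × 0.0998 = 0.0898
I = P(1−P) = 0.08980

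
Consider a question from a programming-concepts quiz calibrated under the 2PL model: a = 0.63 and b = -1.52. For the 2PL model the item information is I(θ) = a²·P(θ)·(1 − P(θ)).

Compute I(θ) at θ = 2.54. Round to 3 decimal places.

0.026

P = 1/(1+e^{-2.5578}) = 0.9281
P(1−P) = 0.9281 × 0.0719 = 0.0667
I = a² × P(1−P) = 0.63² × 0.0667 = 0.02649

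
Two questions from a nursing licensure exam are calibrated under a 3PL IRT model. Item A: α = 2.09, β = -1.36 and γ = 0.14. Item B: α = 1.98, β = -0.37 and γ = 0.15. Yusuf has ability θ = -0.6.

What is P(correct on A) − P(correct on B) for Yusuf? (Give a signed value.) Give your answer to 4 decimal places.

0.3743

P(θ) = γ + (1 − γ) · 1 / (1 + exp(−α(θ − β)))
P_A = 0.8541
P_B = 0.4799
P_A − P_B = 0.3743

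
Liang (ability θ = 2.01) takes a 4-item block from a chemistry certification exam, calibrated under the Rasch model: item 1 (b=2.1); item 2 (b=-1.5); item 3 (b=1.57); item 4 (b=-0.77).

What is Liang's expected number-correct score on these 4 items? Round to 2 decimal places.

P(θ) = 1 / (1 + exp(−(θ − b)))
P_1 = 1/(1+e^{0.0900}) = 0.4775
P_2 = 1/(1+e^{-3.5100}) = 0.9710
P_3 = 1/(1+e^{-0.4400}) = 0.6083
P_4 = 1/(1+e^{-2.7800}) = 0.9416
E[score] = 0.4775 + 0.9710 + 0.6083 + 0.9416 = 2.9983

3.00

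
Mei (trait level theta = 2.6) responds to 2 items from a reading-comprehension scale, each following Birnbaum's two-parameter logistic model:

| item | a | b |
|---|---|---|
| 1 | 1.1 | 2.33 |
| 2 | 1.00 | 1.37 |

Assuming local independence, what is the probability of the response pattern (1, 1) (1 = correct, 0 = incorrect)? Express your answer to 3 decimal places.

P(theta) = 1 / (1 + exp(−a(theta − b)))
P_1 = 1/(1+e^{-0.2970}) = 0.5737
P_2 = 1/(1+e^{-1.2300}) = 0.7738
L = P_1 × P_2 = 0.5737 × 0.7738 = 0.44395

0.444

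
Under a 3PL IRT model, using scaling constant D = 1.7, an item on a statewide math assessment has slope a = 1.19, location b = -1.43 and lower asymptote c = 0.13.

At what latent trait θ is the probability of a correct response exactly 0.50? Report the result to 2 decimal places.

-1.58

P(θ) = c + (1 − c) · 1 / (1 + exp(−D·a(θ − b)))
Remove guessing floor: (0.50 − 0.13)/(1 − 0.13) = 0.4253
logit = ln(0.4253/0.5747) = -0.3011
θ = b + logit/(1.7·a) = -1.43 + (-0.3011)/2.0230 = -1.5788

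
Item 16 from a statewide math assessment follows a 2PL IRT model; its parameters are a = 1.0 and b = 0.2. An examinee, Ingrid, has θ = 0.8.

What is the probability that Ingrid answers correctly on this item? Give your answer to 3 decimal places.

P(θ) = 1 / (1 + exp(−a(θ − b)))
Exponent: 1.0 × (0.8 − 0.2) = 0.6000
1/(1 + e^{-0.6000}) = 0.6457

0.646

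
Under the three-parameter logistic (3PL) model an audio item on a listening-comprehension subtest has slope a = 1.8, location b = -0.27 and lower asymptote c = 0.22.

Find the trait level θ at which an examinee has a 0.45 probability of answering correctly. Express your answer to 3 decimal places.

-0.754

P(θ) = c + (1 − c) · 1 / (1 + exp(−a(θ − b)))
Remove guessing floor: (0.45 − 0.22)/(1 − 0.22) = 0.2949
logit = ln(0.2949/0.7051) = -0.8718
θ = b + logit/(a) = -0.27 + (-0.8718)/1.8000 = -0.7544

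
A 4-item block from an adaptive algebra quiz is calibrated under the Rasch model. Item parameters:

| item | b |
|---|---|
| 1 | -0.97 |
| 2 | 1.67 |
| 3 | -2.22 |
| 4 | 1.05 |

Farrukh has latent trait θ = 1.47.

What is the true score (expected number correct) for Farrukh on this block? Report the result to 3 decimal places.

P(θ) = 1 / (1 + exp(−(θ − b)))
P_1 = 1/(1+e^{-2.4400}) = 0.9198
P_2 = 1/(1+e^{0.2000}) = 0.4502
P_3 = 1/(1+e^{-3.6900}) = 0.9756
P_4 = 1/(1+e^{-0.4200}) = 0.6035
E[score] = 0.9198 + 0.4502 + 0.9756 + 0.6035 = 2.9491

2.949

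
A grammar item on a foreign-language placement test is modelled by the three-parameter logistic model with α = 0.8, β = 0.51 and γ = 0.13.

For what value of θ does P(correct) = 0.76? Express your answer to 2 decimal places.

1.72

P(θ) = γ + (1 − γ) · 1 / (1 + exp(−α(θ − β)))
Remove guessing floor: (0.76 − 0.13)/(1 − 0.13) = 0.7241
logit = ln(0.7241/0.2759) = 0.9651
θ = β + logit/(α) = 0.51 + 0.9651/0.8000 = 1.7164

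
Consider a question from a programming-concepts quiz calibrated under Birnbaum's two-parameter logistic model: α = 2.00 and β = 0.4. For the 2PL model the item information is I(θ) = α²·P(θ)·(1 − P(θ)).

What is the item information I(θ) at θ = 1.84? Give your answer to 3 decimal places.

P = 1/(1+e^{-2.8800}) = 0.9468
P(1−P) = 0.9468 × 0.0532 = 0.0503
I = α² × P(1−P) = 2.00² × 0.0503 = 0.20130

0.201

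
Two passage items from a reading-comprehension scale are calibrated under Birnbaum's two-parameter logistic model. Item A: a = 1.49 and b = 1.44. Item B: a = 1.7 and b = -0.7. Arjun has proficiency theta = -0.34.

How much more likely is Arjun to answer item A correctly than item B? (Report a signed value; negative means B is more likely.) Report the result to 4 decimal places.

-0.5825

P(theta) = 1 / (1 + exp(−a(theta − b)))
P_A = 0.0659
P_B = 0.6484
P_A − P_B = -0.5825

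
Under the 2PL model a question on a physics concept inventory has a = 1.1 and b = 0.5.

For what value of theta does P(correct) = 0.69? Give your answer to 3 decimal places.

P(theta) = 1 / (1 + exp(−a(theta − b)))
logit = ln(0.6900/0.3100) = 0.8001
theta = b + logit/(a) = 0.5 + 0.8001/1.1000 = 1.2274

1.227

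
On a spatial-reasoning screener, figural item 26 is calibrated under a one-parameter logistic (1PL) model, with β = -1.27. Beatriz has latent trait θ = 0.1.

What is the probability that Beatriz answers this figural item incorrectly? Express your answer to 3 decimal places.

0.203

P(θ) = 1 / (1 + exp(−(θ − β)))
Exponent: (0.1 − (-1.27)) = 1.3700
1/(1 + e^{-1.3700}) = 0.7974
P = 0.7974
P(incorrect) = 1 − 0.7974 = 0.2026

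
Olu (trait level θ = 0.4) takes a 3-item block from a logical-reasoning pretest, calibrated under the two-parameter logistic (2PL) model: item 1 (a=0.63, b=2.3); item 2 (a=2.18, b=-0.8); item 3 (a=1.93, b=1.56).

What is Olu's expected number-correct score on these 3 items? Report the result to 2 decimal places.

P(θ) = 1 / (1 + exp(−a(θ − b)))
P_1 = 1/(1+e^{1.1970}) = 0.2320
P_2 = 1/(1+e^{-2.6160}) = 0.9319
P_3 = 1/(1+e^{2.2388}) = 0.0963
E[score] = 0.2320 + 0.9319 + 0.0963 = 1.2602

1.26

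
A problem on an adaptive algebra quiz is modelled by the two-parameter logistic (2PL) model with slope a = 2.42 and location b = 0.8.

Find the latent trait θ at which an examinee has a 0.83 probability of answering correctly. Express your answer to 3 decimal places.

P(θ) = 1 / (1 + exp(−a(θ − b)))
logit = ln(0.8300/0.1700) = 1.5856
θ = b + logit/(a) = 0.8 + 1.5856/2.4200 = 1.4552

1.455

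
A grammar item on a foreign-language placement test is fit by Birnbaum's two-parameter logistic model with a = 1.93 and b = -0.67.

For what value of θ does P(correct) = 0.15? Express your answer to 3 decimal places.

P(θ) = 1 / (1 + exp(−a(θ − b)))
logit = ln(0.1500/0.8500) = -1.7346
θ = b + logit/(a) = -0.67 + (-1.7346)/1.9300 = -1.5688

-1.569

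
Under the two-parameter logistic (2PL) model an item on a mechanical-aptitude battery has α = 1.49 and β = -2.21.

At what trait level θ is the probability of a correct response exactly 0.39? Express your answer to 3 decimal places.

-2.510

P(θ) = 1 / (1 + exp(−α(θ − β)))
logit = ln(0.3900/0.6100) = -0.4473
θ = β + logit/(α) = -2.21 + (-0.4473)/1.4900 = -2.5102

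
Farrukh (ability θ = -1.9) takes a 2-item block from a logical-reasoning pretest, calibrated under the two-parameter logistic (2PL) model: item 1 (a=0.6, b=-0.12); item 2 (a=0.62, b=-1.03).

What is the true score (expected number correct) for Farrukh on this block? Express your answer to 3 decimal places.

P(θ) = 1 / (1 + exp(−a(θ − b)))
P_1 = 1/(1+e^{1.0680}) = 0.2558
P_2 = 1/(1+e^{0.5394}) = 0.3683
E[score] = 0.2558 + 0.3683 = 0.6241

0.624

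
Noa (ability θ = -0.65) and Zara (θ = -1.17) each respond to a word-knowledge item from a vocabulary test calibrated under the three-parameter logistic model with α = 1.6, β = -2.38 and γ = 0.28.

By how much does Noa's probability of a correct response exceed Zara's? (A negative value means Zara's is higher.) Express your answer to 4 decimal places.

P(θ) = γ + (1 − γ) · 1 / (1 + exp(−α(θ − β)))
P(Noa) = 0.9575  [exponent 2.7680]
P(Zara) = 0.9092  [exponent 1.9360]
Difference = 0.9575 − 0.9092 = 0.0482

0.0482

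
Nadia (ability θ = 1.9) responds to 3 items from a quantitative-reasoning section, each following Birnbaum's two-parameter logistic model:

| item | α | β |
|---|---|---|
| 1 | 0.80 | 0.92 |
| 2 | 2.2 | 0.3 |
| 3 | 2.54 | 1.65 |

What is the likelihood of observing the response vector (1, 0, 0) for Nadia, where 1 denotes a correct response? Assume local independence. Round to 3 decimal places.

0.007

P(θ) = 1 / (1 + exp(−α(θ − β)))
P_1 = 1/(1+e^{-0.7840}) = 0.6865
P_2 = 1/(1+e^{-3.5200}) = 0.9713
P_3 = 1/(1+e^{-0.6350}) = 0.6536
L = P_1 × (1−P_2) × (1−P_3) = 0.6865 × 0.0287 × 0.3464 = 0.00684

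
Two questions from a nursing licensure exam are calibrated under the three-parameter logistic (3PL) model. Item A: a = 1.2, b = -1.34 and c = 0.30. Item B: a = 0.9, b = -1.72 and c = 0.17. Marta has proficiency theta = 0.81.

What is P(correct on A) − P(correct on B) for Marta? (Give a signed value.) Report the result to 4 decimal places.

0.0279

P(theta) = c + (1 − c) · 1 / (1 + exp(−a(theta − b)))
P_A = 0.9507
P_B = 0.9228
P_A − P_B = 0.0279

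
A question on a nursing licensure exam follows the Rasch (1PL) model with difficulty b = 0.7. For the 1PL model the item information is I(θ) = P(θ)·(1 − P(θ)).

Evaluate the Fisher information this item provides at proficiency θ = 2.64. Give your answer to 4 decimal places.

0.1099

P = 1/(1+e^{-1.9400}) = 0.8744
P(1−P) = 0.8744 × 0.1256 = 0.1099
I = P(1−P) = 0.10986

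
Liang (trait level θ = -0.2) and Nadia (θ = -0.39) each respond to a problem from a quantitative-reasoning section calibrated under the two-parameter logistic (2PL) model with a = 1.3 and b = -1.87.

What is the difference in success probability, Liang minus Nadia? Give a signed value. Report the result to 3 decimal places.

P(θ) = 1 / (1 + exp(−a(θ − b)))
P(Liang) = 0.8976  [exponent 2.1710]
P(Nadia) = 0.8726  [exponent 1.9240]
Difference = 0.8976 − 0.8726 = 0.0250

0.025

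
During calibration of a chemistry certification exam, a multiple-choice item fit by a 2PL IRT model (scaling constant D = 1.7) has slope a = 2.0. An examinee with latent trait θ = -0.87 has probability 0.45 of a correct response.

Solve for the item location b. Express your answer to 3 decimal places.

-0.811

P(θ) = 1 / (1 + exp(−D·a(θ − b)))
logit(0.45) = ln(0.45/0.55) = -0.2007
b = θ − logit/(1.7·a) = -0.87 − (-0.2007)/3.4000 = -0.8110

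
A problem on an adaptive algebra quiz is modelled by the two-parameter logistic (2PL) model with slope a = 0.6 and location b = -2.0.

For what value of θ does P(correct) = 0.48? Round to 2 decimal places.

-2.13

P(θ) = 1 / (1 + exp(−a(θ − b)))
logit = ln(0.4800/0.5200) = -0.0800
θ = b + logit/(a) = -2.0 + (-0.0800)/0.6000 = -2.1334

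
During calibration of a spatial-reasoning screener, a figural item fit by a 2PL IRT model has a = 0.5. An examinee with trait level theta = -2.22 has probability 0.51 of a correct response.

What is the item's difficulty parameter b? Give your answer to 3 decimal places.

-2.300

P(theta) = 1 / (1 + exp(−a(theta − b)))
logit(0.51) = ln(0.51/0.49) = 0.0400
b = theta − logit/(a) = -2.22 − 0.0400/0.5000 = -2.3000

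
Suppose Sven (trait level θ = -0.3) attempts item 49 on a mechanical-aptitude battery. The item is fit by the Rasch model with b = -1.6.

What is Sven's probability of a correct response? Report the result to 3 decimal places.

P(θ) = 1 / (1 + exp(−(θ − b)))
Exponent: (-0.3 − (-1.6)) = 1.3000
1/(1 + e^{-1.3000}) = 0.7858
P = 0.7858

0.786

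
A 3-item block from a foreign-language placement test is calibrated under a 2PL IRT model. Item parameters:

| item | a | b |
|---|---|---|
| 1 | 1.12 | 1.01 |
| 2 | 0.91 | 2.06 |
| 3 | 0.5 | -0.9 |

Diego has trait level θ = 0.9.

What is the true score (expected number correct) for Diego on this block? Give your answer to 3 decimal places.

P(θ) = 1 / (1 + exp(−a(θ − b)))
P_1 = 1/(1+e^{0.1232}) = 0.4692
P_2 = 1/(1+e^{1.0556}) = 0.2582
P_3 = 1/(1+e^{-0.9000}) = 0.7109
E[score] = 0.4692 + 0.2582 + 0.7109 = 1.4383

1.438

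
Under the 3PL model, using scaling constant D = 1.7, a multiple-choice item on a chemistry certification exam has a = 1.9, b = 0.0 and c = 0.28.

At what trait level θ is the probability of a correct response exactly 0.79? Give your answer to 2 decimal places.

P(θ) = c + (1 − c) · 1 / (1 + exp(−D·a(θ − b)))
Remove guessing floor: (0.79 − 0.28)/(1 − 0.28) = 0.7083
logit = ln(0.7083/0.2917) = 0.8873
θ = b + logit/(1.7·a) = 0.0 + 0.8873/3.2300 = 0.2747

0.27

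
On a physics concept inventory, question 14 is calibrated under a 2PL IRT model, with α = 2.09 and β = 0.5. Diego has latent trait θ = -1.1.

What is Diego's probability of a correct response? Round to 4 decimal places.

0.0341

P(θ) = 1 / (1 + exp(−α(θ − β)))
Exponent: 2.09 × (-1.1 − 0.5) = -3.3440
1/(1 + e^{3.3440}) = 0.0341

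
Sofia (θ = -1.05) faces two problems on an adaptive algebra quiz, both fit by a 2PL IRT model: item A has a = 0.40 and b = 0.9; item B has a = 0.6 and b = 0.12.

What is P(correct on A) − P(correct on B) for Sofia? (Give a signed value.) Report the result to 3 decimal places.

P(θ) = 1 / (1 + exp(−a(θ − b)))
P_A = 0.3143
P_B = 0.3314
P_A − P_B = -0.0170

-0.017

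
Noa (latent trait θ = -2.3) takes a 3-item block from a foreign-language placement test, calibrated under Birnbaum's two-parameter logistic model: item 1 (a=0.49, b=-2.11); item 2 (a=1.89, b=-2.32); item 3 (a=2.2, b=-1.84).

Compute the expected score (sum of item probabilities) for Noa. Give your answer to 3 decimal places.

1.253

P(θ) = 1 / (1 + exp(−a(θ − b)))
P_1 = 1/(1+e^{0.0931}) = 0.4767
P_2 = 1/(1+e^{-0.0378}) = 0.5094
P_3 = 1/(1+e^{1.0120}) = 0.2666
E[score] = 0.4767 + 0.5094 + 0.2666 = 1.2528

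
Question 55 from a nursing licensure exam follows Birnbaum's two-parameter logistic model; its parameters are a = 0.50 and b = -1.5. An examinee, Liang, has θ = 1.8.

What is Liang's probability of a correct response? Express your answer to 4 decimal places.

0.8389

P(θ) = 1 / (1 + exp(−a(θ − b)))
Exponent: 0.50 × (1.8 − (-1.5)) = 1.6500
1/(1 + e^{-1.6500}) = 0.8389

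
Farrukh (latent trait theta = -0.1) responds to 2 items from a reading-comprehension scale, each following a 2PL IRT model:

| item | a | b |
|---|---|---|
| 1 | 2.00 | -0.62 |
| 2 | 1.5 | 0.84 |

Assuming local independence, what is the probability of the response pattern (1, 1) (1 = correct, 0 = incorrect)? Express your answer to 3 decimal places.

P(theta) = 1 / (1 + exp(−a(theta − b)))
P_1 = 1/(1+e^{-1.0400}) = 0.7389
P_2 = 1/(1+e^{1.4100}) = 0.1962
L = P_1 × P_2 = 0.7389 × 0.1962 = 0.14499

0.145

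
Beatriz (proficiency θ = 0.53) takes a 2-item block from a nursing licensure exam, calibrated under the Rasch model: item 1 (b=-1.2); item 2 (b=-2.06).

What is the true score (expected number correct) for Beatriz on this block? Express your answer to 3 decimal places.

P(θ) = 1 / (1 + exp(−(θ − b)))
P_1 = 1/(1+e^{-1.7300}) = 0.8494
P_2 = 1/(1+e^{-2.5900}) = 0.9302
E[score] = 0.8494 + 0.9302 = 1.7796

1.780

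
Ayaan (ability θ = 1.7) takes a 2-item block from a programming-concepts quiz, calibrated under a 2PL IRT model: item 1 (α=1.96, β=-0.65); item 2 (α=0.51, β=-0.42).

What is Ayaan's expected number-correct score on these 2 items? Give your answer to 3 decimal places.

1.737

P(θ) = 1 / (1 + exp(−α(θ − β)))
P_1 = 1/(1+e^{-4.6060}) = 0.9901
P_2 = 1/(1+e^{-1.0812}) = 0.7467
E[score] = 0.9901 + 0.7467 = 1.7368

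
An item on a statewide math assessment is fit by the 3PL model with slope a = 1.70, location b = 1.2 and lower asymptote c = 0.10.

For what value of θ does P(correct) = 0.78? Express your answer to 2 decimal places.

P(θ) = c + (1 − c) · 1 / (1 + exp(−a(θ − b)))
Remove guessing floor: (0.78 − 0.10)/(1 − 0.10) = 0.7556
logit = ln(0.7556/0.2444) = 1.1285
θ = b + logit/(a) = 1.2 + 1.1285/1.7000 = 1.8638

1.86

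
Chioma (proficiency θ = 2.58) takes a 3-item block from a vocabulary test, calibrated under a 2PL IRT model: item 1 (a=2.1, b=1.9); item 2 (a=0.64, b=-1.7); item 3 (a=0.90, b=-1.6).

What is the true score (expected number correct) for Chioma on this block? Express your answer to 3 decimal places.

2.723

P(θ) = 1 / (1 + exp(−a(θ − b)))
P_1 = 1/(1+e^{-1.4280}) = 0.8066
P_2 = 1/(1+e^{-2.7392}) = 0.9393
P_3 = 1/(1+e^{-3.7620}) = 0.9773
E[score] = 0.8066 + 0.9393 + 0.9773 = 2.7232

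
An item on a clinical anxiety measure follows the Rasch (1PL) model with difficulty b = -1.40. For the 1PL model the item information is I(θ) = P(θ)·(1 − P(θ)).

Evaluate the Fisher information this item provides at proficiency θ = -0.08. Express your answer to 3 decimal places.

P = 1/(1+e^{-1.3200}) = 0.7892
P(1−P) = 0.7892 × 0.2108 = 0.1664
I = P(1−P) = 0.16637

0.166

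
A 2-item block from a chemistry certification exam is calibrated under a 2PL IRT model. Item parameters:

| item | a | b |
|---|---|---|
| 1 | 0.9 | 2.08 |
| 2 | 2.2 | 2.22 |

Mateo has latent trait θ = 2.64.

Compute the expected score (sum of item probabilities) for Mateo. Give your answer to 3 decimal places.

P(θ) = 1 / (1 + exp(−a(θ − b)))
P_1 = 1/(1+e^{-0.5040}) = 0.6234
P_2 = 1/(1+e^{-0.9240}) = 0.7159
E[score] = 0.6234 + 0.7159 = 1.3393

1.339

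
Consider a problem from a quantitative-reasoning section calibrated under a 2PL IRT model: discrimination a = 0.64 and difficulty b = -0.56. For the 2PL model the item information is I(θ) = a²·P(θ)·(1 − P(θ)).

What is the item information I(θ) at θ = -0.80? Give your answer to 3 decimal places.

P = 1/(1+e^{0.1536}) = 0.4617
P(1−P) = 0.4617 × 0.5383 = 0.2485
I = a² × P(1−P) = 0.64² × 0.2485 = 0.10180

0.102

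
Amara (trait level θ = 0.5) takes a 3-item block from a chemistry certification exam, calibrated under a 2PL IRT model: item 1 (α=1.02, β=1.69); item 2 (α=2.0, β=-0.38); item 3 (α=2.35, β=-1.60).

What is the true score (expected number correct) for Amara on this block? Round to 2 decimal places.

P(θ) = 1 / (1 + exp(−α(θ − β)))
P_1 = 1/(1+e^{1.2138}) = 0.2290
P_2 = 1/(1+e^{-1.7600}) = 0.8532
P_3 = 1/(1+e^{-4.9350}) = 0.9929
E[score] = 0.2290 + 0.8532 + 0.9929 = 2.0751

2.08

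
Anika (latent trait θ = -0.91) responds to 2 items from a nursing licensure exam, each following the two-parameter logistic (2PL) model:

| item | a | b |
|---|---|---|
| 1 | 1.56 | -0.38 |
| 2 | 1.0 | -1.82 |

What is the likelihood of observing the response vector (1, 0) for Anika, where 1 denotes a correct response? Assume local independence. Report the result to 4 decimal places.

0.0873

P(θ) = 1 / (1 + exp(−a(θ − b)))
P_1 = 1/(1+e^{0.8268}) = 0.3043
P_2 = 1/(1+e^{-0.9100}) = 0.7130
L = P_1 × (1−P_2) = 0.3043 × 0.2870 = 0.08734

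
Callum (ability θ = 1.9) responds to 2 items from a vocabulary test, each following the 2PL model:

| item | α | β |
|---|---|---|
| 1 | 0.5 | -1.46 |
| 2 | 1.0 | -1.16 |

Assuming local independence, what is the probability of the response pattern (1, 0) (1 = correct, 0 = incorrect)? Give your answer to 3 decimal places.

0.038

P(θ) = 1 / (1 + exp(−α(θ − β)))
P_1 = 1/(1+e^{-1.6800}) = 0.8429
P_2 = 1/(1+e^{-3.0600}) = 0.9552
L = P_1 × (1−P_2) = 0.8429 × 0.0448 = 0.03775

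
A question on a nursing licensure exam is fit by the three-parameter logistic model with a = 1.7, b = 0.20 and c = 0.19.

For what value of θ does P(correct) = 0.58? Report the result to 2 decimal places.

P(θ) = c + (1 − c) · 1 / (1 + exp(−a(θ − b)))
Remove guessing floor: (0.58 − 0.19)/(1 − 0.19) = 0.4815
logit = ln(0.4815/0.5185) = -0.0741
θ = b + logit/(a) = 0.20 + (-0.0741)/1.7000 = 0.1564

0.16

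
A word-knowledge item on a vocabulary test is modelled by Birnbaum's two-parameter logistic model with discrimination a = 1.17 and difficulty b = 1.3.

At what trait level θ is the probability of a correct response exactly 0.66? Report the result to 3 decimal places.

1.867

P(θ) = 1 / (1 + exp(−a(θ − b)))
logit = ln(0.6600/0.3400) = 0.6633
θ = b + logit/(a) = 1.3 + 0.6633/1.1700 = 1.8669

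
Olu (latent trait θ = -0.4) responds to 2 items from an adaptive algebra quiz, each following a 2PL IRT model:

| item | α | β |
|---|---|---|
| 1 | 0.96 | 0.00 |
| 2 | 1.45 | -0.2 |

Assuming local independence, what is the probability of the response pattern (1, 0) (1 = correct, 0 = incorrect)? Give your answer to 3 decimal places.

0.232

P(θ) = 1 / (1 + exp(−α(θ − β)))
P_1 = 1/(1+e^{0.3840}) = 0.4052
P_2 = 1/(1+e^{0.2900}) = 0.4280
L = P_1 × (1−P_2) = 0.4052 × 0.5720 = 0.23175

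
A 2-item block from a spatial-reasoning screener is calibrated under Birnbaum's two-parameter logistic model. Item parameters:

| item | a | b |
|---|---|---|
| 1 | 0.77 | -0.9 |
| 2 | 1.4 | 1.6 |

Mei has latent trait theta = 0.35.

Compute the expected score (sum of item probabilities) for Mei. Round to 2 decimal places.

0.87

P(theta) = 1 / (1 + exp(−a(theta − b)))
P_1 = 1/(1+e^{-0.9625}) = 0.7236
P_2 = 1/(1+e^{1.7500}) = 0.1480
E[score] = 0.7236 + 0.1480 = 0.8717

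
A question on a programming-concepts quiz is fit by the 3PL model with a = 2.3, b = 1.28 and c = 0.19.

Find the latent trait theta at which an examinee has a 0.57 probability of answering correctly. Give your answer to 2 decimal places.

1.23

P(theta) = c + (1 − c) · 1 / (1 + exp(−a(theta − b)))
Remove guessing floor: (0.57 − 0.19)/(1 − 0.19) = 0.4691
logit = ln(0.4691/0.5309) = -0.1236
theta = b + logit/(a) = 1.28 + (-0.1236)/2.3000 = 1.2263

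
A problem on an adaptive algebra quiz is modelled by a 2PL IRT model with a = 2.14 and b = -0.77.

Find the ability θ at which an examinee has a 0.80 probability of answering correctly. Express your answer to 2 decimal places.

-0.12

P(θ) = 1 / (1 + exp(−a(θ − b)))
logit = ln(0.8000/0.2000) = 1.3863
θ = b + logit/(a) = -0.77 + 1.3863/2.1400 = -0.1222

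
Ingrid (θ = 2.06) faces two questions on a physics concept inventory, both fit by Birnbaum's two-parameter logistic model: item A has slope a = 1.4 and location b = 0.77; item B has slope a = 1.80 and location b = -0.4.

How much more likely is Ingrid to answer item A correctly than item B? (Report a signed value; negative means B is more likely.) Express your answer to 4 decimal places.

P(θ) = 1 / (1 + exp(−a(θ − b)))
P_A = 0.8589
P_B = 0.9882
P_A − P_B = -0.1293

-0.1293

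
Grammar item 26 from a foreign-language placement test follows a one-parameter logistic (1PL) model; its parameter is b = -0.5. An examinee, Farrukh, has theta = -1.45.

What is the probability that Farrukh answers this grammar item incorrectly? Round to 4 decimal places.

P(theta) = 1 / (1 + exp(−(theta − b)))
Exponent: (-1.45 − (-0.5)) = -0.9500
1/(1 + e^{0.9500}) = 0.2789
P = 0.2789
P(incorrect) = 1 − 0.2789 = 0.7211

0.7211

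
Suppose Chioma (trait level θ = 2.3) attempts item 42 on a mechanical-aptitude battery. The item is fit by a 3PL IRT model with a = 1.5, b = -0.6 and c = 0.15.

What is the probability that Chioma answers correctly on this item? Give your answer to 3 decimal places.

P(θ) = c + (1 − c) · 1 / (1 + exp(−a(θ − b)))
Exponent: 1.5 × (2.3 − (-0.6)) = 4.3500
1/(1 + e^{-4.3500}) = 0.9873
P = 0.15 + 0.85 × 0.9873 = 0.9892

0.989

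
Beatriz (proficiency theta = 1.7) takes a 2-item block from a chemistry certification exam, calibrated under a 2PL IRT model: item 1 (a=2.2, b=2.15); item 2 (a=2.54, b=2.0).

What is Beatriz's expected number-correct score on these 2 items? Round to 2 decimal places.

P(theta) = 1 / (1 + exp(−a(theta − b)))
P_1 = 1/(1+e^{0.9900}) = 0.2709
P_2 = 1/(1+e^{0.7620}) = 0.3182
E[score] = 0.2709 + 0.3182 = 0.5891

0.59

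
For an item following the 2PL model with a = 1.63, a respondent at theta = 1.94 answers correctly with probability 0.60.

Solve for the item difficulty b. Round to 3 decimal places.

1.691

P(theta) = 1 / (1 + exp(−a(theta − b)))
logit(0.60) = ln(0.60/0.40) = 0.4055
b = theta − logit/(a) = 1.94 − 0.4055/1.6300 = 1.6912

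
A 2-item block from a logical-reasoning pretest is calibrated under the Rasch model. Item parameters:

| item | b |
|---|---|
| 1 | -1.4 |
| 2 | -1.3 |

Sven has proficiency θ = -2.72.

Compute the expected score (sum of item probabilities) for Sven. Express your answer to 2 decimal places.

P(θ) = 1 / (1 + exp(−(θ − b)))
P_1 = 1/(1+e^{1.3200}) = 0.2108
P_2 = 1/(1+e^{1.4200}) = 0.1947
E[score] = 0.2108 + 0.1947 = 0.4055

0.41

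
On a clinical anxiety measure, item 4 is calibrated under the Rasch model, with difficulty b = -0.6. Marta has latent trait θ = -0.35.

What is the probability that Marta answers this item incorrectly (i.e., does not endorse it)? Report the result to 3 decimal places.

0.438

P(θ) = 1 / (1 + exp(−(θ − b)))
Exponent: (-0.35 − (-0.6)) = 0.2500
1/(1 + e^{-0.2500}) = 0.5622
P = 0.5622
P(incorrect) = 1 − 0.5622 = 0.4378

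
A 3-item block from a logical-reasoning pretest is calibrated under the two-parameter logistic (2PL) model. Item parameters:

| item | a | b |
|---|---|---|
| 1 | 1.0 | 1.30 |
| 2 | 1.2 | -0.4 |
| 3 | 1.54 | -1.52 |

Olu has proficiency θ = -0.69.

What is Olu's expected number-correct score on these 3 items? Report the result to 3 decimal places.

P(θ) = 1 / (1 + exp(−a(θ − b)))
P_1 = 1/(1+e^{1.9900}) = 0.1203
P_2 = 1/(1+e^{0.3480}) = 0.4139
P_3 = 1/(1+e^{-1.2782}) = 0.7821
E[score] = 0.1203 + 0.4139 + 0.7821 = 1.3163

1.316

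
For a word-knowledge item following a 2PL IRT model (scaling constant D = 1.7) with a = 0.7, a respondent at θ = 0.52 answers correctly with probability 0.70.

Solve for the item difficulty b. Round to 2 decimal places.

P(θ) = 1 / (1 + exp(−D·a(θ − b)))
logit(0.70) = ln(0.70/0.30) = 0.8473
b = θ − logit/(1.7·a) = 0.52 − 0.8473/1.1900 = -0.1920

-0.19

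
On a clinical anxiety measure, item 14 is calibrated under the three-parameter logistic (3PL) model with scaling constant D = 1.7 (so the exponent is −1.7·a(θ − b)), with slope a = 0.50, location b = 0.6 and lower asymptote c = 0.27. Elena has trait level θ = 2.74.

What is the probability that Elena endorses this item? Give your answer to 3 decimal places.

P(θ) = c + (1 − c) · 1 / (1 + exp(−D·a(θ − b)))
Exponent: 1.7 × 0.50 × (2.74 − 0.6) = 1.8190
1/(1 + e^{-1.8190}) = 0.8604
P = 0.27 + 0.73 × 0.8604 = 0.8981

0.898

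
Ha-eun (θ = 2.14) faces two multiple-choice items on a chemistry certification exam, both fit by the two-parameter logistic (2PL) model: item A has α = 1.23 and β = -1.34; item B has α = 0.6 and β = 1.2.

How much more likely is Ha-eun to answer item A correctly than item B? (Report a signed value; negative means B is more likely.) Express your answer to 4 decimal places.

0.3490

P(θ) = 1 / (1 + exp(−α(θ − β)))
P_A = 0.9864
P_B = 0.6374
P_A − P_B = 0.3490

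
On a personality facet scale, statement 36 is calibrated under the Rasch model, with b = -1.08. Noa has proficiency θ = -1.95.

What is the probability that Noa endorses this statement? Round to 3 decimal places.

P(θ) = 1 / (1 + exp(−(θ − b)))
Exponent: (-1.95 − (-1.08)) = -0.8700
1/(1 + e^{0.8700}) = 0.2953
P = 0.2953

0.295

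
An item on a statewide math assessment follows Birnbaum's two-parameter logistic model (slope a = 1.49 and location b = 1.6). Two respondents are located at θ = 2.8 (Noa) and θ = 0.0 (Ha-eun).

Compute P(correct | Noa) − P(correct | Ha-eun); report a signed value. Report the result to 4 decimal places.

0.7723

P(θ) = 1 / (1 + exp(−a(θ − b)))
P(Noa) = 0.8567  [exponent 1.7880]
P(Ha-eun) = 0.0844  [exponent -2.3840]
Difference = 0.8567 − 0.0844 = 0.7723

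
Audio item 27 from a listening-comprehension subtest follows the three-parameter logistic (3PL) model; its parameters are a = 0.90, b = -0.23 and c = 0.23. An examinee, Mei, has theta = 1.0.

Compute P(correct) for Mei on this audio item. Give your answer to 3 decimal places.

0.809

P(theta) = c + (1 − c) · 1 / (1 + exp(−a(theta − b)))
Exponent: 0.90 × (1.0 − (-0.23)) = 1.1070
1/(1 + e^{-1.1070}) = 0.7516
P = 0.23 + 0.77 × 0.7516 = 0.8087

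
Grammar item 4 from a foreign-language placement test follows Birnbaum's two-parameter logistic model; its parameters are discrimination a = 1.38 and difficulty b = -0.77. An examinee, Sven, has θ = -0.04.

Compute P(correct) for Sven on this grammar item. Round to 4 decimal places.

0.7325

P(θ) = 1 / (1 + exp(−a(θ − b)))
Exponent: 1.38 × (-0.04 − (-0.77)) = 1.0074
1/(1 + e^{-1.0074}) = 0.7325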